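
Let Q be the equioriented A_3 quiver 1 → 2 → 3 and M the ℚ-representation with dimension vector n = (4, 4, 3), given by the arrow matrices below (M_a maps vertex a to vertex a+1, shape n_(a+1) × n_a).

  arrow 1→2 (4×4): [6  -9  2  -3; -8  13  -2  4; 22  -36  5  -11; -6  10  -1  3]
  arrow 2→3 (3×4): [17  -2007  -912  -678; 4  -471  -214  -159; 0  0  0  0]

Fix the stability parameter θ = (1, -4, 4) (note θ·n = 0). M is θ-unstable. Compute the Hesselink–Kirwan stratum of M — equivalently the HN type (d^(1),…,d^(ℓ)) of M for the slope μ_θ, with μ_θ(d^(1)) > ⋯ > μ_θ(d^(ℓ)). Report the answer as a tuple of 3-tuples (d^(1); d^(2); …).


Via rank(M_{q-1}∘⋯∘M_p): M ≅ I[1,1], I[1,2], I[1,3]^2, I[2,2], I[3,3].
μ_θ-semistable layers: μ^(1)=4; μ^(2)=1; μ^(3)=-3/2; μ^(4)=-4

((0, 0, 3); (1, 0, 0); (3, 3, 0); (0, 1, 0))


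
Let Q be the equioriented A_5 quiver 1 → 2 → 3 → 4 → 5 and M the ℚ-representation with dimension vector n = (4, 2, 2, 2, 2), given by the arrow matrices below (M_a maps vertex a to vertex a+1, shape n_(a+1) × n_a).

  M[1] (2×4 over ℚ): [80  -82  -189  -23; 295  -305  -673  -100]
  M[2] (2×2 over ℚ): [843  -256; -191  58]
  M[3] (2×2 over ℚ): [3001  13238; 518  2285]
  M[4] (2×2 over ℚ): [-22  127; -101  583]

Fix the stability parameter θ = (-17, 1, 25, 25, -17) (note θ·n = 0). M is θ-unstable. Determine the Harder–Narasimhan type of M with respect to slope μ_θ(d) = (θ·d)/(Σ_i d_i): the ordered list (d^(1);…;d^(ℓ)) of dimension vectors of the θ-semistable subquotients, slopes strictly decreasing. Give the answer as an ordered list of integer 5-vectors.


Via rank(M_{q-1}∘⋯∘M_p): M ≅ I[1,1]^2, I[1,5]^2.
μ_θ-semistable layers: μ^(1)=11; μ^(2)=1; μ^(3)=-17

((0, 0, 2, 2, 2); (0, 2, 0, 0, 0); (4, 0, 0, 0, 0))


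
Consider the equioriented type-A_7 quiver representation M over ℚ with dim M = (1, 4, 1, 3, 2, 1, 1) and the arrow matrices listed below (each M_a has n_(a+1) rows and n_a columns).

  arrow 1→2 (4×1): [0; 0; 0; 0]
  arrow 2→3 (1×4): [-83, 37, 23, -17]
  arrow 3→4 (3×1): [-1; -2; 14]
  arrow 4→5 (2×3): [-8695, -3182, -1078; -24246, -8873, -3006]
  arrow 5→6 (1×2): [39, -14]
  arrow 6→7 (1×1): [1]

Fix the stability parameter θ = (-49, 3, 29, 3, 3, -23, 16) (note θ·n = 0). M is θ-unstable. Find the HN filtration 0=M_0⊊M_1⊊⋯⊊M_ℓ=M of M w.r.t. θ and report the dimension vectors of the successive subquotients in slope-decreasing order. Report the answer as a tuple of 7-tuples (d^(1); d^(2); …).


Interval decomposition of M: I[1,1], I[2,2]^3, I[2,7], I[4,4], I[4,5].
HN type (ℓ=3): μ^(1)=16; μ^(2)=3; μ^(3)=-49

((0, 0, 0, 0, 0, 0, 1); (0, 4, 1, 3, 2, 1, 0); (1, 0, 0, 0, 0, 0, 0))


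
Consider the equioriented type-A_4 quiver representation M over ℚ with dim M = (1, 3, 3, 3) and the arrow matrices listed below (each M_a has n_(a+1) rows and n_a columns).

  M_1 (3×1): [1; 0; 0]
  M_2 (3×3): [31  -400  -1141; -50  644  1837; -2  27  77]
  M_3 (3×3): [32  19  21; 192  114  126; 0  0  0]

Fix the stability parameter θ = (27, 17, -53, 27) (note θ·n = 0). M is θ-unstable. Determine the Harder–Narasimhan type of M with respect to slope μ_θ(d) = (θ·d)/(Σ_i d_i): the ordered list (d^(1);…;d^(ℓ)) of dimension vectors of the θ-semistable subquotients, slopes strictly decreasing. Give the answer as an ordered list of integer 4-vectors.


Via rank(M_{q-1}∘⋯∘M_p): M ≅ I[1,3], I[2,3], I[2,4], I[4,4]^2.
μ_θ-semistable layers: μ^(1)=27; μ^(2)=-3; μ^(3)=-18

((0, 0, 0, 3); (1, 1, 1, 0); (0, 2, 2, 0))


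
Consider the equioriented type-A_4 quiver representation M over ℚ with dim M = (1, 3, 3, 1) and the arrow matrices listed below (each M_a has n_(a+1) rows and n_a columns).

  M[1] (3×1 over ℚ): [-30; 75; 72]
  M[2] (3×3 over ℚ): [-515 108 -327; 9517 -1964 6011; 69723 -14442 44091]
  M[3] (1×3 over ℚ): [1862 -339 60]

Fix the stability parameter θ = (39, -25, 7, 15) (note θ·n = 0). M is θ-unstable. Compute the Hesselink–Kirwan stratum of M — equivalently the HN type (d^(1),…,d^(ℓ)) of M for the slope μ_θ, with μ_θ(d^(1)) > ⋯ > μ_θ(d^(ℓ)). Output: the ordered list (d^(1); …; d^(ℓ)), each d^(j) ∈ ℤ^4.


Interval decomposition of M: I[1,4], I[2,3]^2.
HN type (ℓ=3): μ^(1)=15; μ^(2)=7; μ^(3)=-25

((0, 0, 0, 1); (1, 1, 3, 0); (0, 2, 0, 0))


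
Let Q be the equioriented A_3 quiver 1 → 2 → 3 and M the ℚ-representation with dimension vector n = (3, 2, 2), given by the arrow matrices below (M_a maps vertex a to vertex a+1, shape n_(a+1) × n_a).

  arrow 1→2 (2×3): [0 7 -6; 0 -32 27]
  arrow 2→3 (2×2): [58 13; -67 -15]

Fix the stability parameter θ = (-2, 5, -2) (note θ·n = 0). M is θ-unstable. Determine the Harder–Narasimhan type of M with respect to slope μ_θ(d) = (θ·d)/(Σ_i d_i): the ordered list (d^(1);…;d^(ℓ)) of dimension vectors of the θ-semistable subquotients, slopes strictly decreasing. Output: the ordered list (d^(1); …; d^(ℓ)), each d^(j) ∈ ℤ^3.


Interval decomposition of M: I[1,1], I[1,3]^2.
HN type (ℓ=2): μ^(1)=3/2; μ^(2)=-2

((0, 2, 2); (3, 0, 0))


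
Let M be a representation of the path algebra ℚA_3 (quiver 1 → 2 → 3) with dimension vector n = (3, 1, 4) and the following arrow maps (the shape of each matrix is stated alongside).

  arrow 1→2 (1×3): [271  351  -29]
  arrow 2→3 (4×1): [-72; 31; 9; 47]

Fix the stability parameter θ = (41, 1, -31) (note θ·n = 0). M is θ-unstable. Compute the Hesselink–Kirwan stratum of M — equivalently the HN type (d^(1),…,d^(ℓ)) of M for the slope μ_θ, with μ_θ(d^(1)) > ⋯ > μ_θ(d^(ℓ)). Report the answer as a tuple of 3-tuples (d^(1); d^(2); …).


Barcode: M ≅ I[1,1]^2, I[1,3], I[3,3]^3. HN layers by μ_θ (3 steps, strictly decreasing):
  μ^(1)=41; μ^(2)=11/3; μ^(3)=-31

((2, 0, 0); (1, 1, 1); (0, 0, 3))


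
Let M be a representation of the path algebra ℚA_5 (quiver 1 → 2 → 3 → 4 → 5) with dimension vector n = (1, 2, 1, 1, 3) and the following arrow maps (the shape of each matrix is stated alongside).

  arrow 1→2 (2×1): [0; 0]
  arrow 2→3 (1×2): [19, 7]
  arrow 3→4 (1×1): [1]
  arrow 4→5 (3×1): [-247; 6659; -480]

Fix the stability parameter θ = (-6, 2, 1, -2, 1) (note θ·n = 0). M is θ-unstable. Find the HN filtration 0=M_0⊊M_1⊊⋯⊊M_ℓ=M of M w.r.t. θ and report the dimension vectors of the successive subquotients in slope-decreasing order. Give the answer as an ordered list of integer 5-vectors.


Via rank(M_{q-1}∘⋯∘M_p): M ≅ I[1,1], I[2,2], I[2,5], I[5,5]^2.
μ_θ-semistable layers: μ^(1)=2; μ^(2)=1; μ^(3)=1/3; μ^(4)=-6

((0, 1, 0, 0, 0); (0, 0, 0, 0, 3); (0, 1, 1, 1, 0); (1, 0, 0, 0, 0))


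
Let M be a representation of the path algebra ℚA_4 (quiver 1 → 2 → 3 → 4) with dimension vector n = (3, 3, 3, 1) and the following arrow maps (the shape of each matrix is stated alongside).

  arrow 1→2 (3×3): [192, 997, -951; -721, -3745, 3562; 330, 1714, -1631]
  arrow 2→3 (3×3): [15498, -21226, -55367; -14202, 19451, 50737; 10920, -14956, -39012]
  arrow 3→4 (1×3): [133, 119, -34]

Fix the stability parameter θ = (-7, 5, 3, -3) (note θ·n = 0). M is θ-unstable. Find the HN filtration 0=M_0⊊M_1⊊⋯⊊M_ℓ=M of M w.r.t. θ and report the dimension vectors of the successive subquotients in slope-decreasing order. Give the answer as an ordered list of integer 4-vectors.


Barcode: M ≅ I[1,2], I[1,3], I[1,4], I[3,3]. HN layers by μ_θ (5 steps, strictly decreasing):
  μ^(1)=5; μ^(2)=4; μ^(3)=3; μ^(4)=5/3; μ^(5)=-7

((0, 1, 0, 0); (0, 1, 1, 0); (0, 0, 1, 0); (0, 1, 1, 1); (3, 0, 0, 0))


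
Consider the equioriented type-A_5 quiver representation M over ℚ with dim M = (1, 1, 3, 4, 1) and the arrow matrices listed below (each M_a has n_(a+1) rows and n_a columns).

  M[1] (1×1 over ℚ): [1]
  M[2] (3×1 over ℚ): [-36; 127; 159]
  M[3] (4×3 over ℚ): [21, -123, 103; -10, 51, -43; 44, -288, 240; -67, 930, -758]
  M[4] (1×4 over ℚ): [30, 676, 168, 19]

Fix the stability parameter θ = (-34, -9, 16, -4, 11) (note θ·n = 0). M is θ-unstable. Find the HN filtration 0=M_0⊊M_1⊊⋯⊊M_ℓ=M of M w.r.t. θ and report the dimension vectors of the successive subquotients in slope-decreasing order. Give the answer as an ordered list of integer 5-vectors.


Via rank(M_{q-1}∘⋯∘M_p): M ≅ I[1,3], I[3,4], I[3,5], I[4,4]^2.
μ_θ-semistable layers: μ^(1)=16; μ^(2)=11; μ^(3)=6; μ^(4)=-4; μ^(5)=-9; μ^(6)=-34

((0, 0, 1, 0, 0); (0, 0, 0, 0, 1); (0, 0, 2, 2, 0); (0, 0, 0, 2, 0); (0, 1, 0, 0, 0); (1, 0, 0, 0, 0))


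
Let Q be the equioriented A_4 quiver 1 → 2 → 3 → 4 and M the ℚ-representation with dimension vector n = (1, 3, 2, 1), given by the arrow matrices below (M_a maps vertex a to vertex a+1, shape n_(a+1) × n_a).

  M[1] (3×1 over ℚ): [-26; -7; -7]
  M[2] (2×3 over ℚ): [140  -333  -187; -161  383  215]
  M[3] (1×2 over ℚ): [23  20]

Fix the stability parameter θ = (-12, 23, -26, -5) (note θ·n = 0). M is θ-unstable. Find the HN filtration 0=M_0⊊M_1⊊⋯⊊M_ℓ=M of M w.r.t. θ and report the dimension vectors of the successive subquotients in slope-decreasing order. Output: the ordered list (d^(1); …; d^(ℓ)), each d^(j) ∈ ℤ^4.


Via rank(M_{q-1}∘⋯∘M_p): M ≅ I[1,2], I[2,3], I[2,4].
μ_θ-semistable layers: μ^(1)=23; μ^(2)=-3/2; μ^(3)=-8/3; μ^(4)=-12

((0, 1, 0, 0); (0, 1, 1, 0); (0, 1, 1, 1); (1, 0, 0, 0))


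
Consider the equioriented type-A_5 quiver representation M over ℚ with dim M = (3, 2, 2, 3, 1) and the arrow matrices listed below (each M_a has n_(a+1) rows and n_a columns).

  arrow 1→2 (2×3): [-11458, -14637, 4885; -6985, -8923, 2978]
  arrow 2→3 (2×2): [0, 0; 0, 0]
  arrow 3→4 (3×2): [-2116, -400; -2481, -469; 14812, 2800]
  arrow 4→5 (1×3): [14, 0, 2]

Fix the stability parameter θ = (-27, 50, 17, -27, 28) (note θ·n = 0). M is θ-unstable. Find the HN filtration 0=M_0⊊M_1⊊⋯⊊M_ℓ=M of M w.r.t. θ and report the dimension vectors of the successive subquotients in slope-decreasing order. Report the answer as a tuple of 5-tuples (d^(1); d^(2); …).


Via rank(M_{q-1}∘⋯∘M_p): M ≅ I[1,1], I[1,2]^2, I[3,4]^2, I[4,5].
μ_θ-semistable layers: μ^(1)=50; μ^(2)=28; μ^(3)=-5; μ^(4)=-27

((0, 2, 0, 0, 0); (0, 0, 0, 0, 1); (0, 0, 2, 2, 0); (3, 0, 0, 1, 0))


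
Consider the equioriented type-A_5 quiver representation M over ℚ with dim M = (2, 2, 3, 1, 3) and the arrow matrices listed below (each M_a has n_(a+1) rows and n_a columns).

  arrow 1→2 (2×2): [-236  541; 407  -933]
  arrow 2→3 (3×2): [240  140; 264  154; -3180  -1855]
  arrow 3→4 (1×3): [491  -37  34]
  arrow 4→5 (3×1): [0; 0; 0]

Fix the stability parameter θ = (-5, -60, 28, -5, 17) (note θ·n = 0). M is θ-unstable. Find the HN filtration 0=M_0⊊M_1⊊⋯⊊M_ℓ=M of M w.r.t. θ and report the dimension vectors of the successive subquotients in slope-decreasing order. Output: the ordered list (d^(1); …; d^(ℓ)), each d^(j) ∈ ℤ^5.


Interval decomposition of M: I[1,2], I[1,4], I[3,3]^2, I[5,5]^3.
HN type (ℓ=4): μ^(1)=28; μ^(2)=17; μ^(3)=23/2; μ^(4)=-65/2

((0, 0, 2, 0, 0); (0, 0, 0, 0, 3); (0, 0, 1, 1, 0); (2, 2, 0, 0, 0))


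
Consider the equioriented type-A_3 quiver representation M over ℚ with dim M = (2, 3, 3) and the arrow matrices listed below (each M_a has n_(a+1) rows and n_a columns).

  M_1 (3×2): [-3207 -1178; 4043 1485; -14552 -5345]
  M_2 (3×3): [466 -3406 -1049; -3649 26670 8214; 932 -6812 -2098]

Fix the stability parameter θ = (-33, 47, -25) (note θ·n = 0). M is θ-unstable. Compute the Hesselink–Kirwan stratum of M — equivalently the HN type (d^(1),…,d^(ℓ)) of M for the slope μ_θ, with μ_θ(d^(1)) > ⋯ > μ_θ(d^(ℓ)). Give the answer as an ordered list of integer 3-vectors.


Barcode: M ≅ I[1,3]^2, I[2,2], I[3,3]. HN layers by μ_θ (4 steps, strictly decreasing):
  μ^(1)=47; μ^(2)=11; μ^(3)=-25; μ^(4)=-33

((0, 1, 0); (0, 2, 2); (0, 0, 1); (2, 0, 0))


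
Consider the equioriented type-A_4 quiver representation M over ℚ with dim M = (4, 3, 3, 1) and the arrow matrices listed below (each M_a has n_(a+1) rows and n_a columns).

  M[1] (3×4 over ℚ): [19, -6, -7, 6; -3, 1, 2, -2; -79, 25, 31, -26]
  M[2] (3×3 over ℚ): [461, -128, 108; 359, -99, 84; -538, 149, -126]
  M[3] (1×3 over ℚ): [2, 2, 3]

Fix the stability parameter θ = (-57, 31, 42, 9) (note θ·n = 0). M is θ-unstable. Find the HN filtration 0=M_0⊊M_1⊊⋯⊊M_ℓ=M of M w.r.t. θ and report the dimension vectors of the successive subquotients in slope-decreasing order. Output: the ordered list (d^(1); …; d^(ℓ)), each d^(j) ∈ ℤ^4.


Via rank(M_{q-1}∘⋯∘M_p): M ≅ I[1,1], I[1,3]^2, I[1,4].
μ_θ-semistable layers: μ^(1)=42; μ^(2)=31; μ^(3)=82/3; μ^(4)=-57

((0, 0, 2, 0); (0, 2, 0, 0); (0, 1, 1, 1); (4, 0, 0, 0))


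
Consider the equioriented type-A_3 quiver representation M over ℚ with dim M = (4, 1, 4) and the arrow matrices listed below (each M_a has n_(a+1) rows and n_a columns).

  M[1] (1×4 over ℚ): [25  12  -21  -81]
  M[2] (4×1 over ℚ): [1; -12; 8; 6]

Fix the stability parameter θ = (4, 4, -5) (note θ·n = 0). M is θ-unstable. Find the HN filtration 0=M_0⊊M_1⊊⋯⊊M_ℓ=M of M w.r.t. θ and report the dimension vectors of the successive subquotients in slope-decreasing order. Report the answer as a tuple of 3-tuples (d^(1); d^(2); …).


Interval decomposition of M: I[1,1]^3, I[1,3], I[3,3]^3.
HN type (ℓ=3): μ^(1)=4; μ^(2)=1; μ^(3)=-5

((3, 0, 0); (1, 1, 1); (0, 0, 3))


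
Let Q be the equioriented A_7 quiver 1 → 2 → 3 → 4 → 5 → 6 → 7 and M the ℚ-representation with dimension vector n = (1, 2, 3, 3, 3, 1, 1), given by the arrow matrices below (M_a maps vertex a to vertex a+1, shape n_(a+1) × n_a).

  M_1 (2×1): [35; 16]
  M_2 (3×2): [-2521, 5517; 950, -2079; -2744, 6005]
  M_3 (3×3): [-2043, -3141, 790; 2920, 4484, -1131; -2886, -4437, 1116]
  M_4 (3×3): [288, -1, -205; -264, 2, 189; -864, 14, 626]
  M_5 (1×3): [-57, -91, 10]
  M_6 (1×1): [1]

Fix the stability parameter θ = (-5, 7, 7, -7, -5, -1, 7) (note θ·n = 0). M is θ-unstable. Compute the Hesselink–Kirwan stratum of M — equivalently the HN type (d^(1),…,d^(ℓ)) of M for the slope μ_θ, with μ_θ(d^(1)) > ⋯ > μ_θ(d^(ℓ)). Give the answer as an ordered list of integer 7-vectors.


Via rank(M_{q-1}∘⋯∘M_p): M ≅ I[1,4], I[2,7], I[3,5], I[5,5].
μ_θ-semistable layers: μ^(1)=7; μ^(2)=7/3; μ^(3)=1/5; μ^(4)=-5/3; μ^(5)=-5

((0, 0, 0, 0, 0, 0, 1); (0, 1, 1, 1, 0, 0, 0); (0, 1, 1, 1, 1, 1, 0); (0, 0, 1, 1, 1, 0, 0); (1, 0, 0, 0, 1, 0, 0))


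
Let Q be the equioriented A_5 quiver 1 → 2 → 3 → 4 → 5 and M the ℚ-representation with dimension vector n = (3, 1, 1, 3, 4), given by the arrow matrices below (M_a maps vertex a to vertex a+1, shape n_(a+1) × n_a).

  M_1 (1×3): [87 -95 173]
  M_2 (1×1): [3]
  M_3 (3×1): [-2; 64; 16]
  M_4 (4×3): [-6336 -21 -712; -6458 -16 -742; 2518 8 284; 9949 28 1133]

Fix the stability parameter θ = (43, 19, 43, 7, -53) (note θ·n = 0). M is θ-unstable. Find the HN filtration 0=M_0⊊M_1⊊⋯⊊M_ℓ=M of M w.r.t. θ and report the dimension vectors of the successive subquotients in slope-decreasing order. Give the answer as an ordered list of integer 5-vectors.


Interval decomposition of M: I[1,1]^2, I[1,5], I[4,5]^2, I[5,5].
HN type (ℓ=4): μ^(1)=43; μ^(2)=59/5; μ^(3)=-23; μ^(4)=-53

((2, 0, 0, 0, 0); (1, 1, 1, 1, 1); (0, 0, 0, 2, 2); (0, 0, 0, 0, 1))


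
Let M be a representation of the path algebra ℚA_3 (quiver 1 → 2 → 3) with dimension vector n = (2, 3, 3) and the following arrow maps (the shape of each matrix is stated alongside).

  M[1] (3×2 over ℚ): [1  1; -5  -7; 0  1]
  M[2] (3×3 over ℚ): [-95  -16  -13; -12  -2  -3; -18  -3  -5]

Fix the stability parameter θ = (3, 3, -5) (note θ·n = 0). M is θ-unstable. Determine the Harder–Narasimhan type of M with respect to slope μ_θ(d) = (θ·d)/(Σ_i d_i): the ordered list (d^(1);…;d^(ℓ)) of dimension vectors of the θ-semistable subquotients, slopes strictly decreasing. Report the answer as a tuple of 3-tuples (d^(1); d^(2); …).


Via rank(M_{q-1}∘⋯∘M_p): M ≅ I[1,3]^2, I[2,3].
μ_θ-semistable layers: μ^(1)=1/3; μ^(2)=-1

((2, 2, 2); (0, 1, 1))


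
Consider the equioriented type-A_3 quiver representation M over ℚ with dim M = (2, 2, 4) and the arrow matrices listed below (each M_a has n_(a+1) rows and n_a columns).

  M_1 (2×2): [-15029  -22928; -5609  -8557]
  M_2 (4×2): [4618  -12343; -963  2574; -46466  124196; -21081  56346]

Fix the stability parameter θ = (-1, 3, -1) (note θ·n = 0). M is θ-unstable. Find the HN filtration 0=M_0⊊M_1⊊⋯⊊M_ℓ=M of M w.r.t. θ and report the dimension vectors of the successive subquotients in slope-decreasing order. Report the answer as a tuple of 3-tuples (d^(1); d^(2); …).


Barcode: M ≅ I[1,3]^2, I[3,3]^2. HN layers by μ_θ (2 steps, strictly decreasing):
  μ^(1)=1; μ^(2)=-1

((0, 2, 2); (2, 0, 2))


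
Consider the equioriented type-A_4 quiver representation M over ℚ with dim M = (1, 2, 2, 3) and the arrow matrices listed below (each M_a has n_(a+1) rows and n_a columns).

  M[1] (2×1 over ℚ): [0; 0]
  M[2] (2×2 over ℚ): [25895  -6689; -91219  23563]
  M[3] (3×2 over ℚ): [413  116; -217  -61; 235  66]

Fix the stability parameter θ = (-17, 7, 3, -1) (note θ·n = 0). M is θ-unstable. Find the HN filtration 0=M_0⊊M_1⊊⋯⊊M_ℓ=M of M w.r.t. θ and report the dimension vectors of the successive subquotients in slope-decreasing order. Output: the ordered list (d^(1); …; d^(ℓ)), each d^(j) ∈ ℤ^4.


Via rank(M_{q-1}∘⋯∘M_p): M ≅ I[1,1], I[2,4]^2, I[4,4].
μ_θ-semistable layers: μ^(1)=3; μ^(2)=-1; μ^(3)=-17

((0, 2, 2, 2); (0, 0, 0, 1); (1, 0, 0, 0))


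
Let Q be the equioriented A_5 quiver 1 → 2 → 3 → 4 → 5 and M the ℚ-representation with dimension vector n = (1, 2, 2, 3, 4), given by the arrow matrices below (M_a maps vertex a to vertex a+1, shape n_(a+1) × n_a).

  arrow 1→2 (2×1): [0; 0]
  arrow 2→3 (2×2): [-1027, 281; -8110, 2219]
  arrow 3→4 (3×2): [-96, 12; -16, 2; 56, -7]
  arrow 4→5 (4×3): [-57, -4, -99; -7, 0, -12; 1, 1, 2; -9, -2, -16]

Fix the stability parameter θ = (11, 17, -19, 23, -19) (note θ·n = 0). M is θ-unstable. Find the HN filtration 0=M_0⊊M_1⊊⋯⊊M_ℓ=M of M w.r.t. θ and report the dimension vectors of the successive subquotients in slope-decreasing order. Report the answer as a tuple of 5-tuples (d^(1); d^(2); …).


Interval decomposition of M: I[1,1], I[2,3], I[2,5], I[4,5]^2, I[5,5].
HN type (ℓ=4): μ^(1)=11; μ^(2)=2; μ^(3)=-1; μ^(4)=-19

((1, 0, 0, 0, 0); (0, 0, 0, 3, 3); (0, 2, 2, 0, 0); (0, 0, 0, 0, 1))


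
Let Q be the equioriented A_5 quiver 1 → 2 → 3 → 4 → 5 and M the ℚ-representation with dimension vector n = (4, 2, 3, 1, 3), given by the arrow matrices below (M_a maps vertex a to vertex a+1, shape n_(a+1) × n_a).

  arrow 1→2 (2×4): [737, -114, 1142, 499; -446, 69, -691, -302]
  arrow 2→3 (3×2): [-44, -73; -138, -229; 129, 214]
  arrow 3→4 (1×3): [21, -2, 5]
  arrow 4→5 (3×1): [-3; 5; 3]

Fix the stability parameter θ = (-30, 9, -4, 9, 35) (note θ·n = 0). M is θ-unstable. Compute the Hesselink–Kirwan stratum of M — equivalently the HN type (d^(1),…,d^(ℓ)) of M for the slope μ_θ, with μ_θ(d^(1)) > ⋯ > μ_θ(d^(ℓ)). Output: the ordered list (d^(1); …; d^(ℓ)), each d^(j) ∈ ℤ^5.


Interval decomposition of M: I[1,1]^2, I[1,3], I[1,5], I[3,3], I[5,5]^2.
HN type (ℓ=5): μ^(1)=35; μ^(2)=9; μ^(3)=5/2; μ^(4)=-4; μ^(5)=-30

((0, 0, 0, 0, 3); (0, 0, 0, 1, 0); (0, 2, 2, 0, 0); (0, 0, 1, 0, 0); (4, 0, 0, 0, 0))


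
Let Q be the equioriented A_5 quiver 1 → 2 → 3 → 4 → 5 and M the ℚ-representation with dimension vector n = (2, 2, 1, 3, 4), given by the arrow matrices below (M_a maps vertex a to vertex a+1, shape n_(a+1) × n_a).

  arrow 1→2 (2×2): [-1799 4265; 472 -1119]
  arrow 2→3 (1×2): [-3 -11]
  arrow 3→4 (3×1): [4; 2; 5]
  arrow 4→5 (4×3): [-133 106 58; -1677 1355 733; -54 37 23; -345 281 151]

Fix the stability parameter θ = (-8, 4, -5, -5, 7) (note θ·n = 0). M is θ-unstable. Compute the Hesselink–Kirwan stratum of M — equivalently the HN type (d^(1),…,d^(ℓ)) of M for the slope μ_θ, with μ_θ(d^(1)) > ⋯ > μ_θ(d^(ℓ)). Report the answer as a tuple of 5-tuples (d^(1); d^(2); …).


Interval decomposition of M: I[1,2], I[1,5], I[4,4], I[4,5], I[5,5]^2.
HN type (ℓ=5): μ^(1)=7; μ^(2)=4; μ^(3)=-2; μ^(4)=-5; μ^(5)=-8

((0, 0, 0, 0, 4); (0, 1, 0, 0, 0); (0, 1, 1, 1, 0); (0, 0, 0, 2, 0); (2, 0, 0, 0, 0))


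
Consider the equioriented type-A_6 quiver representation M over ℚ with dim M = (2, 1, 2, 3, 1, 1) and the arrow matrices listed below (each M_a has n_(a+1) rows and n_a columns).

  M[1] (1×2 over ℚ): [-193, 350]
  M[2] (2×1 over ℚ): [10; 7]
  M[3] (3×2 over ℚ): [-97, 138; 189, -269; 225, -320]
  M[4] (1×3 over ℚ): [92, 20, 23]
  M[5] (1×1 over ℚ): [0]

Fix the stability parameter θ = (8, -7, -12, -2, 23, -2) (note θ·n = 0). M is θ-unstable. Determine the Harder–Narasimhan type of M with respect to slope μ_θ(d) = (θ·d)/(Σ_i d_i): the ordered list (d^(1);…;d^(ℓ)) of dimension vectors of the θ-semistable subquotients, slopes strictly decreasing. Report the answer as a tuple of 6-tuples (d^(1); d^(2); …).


Barcode: M ≅ I[1,1], I[1,5], I[3,4], I[4,4], I[6,6]. HN layers by μ_θ (5 steps, strictly decreasing):
  μ^(1)=23; μ^(2)=8; μ^(3)=-2; μ^(4)=-11/3; μ^(5)=-12

((0, 0, 0, 0, 1, 0); (1, 0, 0, 0, 0, 0); (0, 0, 0, 3, 0, 1); (1, 1, 1, 0, 0, 0); (0, 0, 1, 0, 0, 0))


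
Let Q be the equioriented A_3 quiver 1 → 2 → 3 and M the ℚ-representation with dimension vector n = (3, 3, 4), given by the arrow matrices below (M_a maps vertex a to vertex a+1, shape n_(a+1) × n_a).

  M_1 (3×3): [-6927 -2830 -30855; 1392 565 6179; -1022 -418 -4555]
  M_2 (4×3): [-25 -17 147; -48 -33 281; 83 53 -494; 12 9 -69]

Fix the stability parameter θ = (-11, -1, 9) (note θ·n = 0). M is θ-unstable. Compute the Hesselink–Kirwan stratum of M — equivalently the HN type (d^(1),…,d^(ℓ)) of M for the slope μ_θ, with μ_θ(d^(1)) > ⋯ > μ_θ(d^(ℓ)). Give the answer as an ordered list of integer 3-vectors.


Interval decomposition of M: I[1,3]^3, I[3,3].
HN type (ℓ=3): μ^(1)=9; μ^(2)=-1; μ^(3)=-11

((0, 0, 4); (0, 3, 0); (3, 0, 0))


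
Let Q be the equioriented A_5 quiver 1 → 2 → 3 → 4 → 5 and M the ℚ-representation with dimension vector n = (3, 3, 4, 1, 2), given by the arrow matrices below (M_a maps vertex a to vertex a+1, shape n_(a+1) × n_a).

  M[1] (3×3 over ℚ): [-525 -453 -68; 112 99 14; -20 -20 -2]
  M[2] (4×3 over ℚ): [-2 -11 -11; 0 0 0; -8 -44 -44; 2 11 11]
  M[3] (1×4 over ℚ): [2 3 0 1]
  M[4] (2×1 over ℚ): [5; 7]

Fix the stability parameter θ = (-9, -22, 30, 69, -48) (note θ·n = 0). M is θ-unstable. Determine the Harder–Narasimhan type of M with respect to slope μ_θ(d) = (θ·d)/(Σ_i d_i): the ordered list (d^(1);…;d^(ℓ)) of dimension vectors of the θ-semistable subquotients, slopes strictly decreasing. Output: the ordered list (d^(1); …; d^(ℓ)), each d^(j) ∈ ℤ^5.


Interval decomposition of M: I[1,2]^2, I[1,5], I[3,3]^3, I[5,5].
HN type (ℓ=4): μ^(1)=30; μ^(2)=17; μ^(3)=-31/2; μ^(4)=-48

((0, 0, 3, 0, 0); (0, 0, 1, 1, 1); (3, 3, 0, 0, 0); (0, 0, 0, 0, 1))


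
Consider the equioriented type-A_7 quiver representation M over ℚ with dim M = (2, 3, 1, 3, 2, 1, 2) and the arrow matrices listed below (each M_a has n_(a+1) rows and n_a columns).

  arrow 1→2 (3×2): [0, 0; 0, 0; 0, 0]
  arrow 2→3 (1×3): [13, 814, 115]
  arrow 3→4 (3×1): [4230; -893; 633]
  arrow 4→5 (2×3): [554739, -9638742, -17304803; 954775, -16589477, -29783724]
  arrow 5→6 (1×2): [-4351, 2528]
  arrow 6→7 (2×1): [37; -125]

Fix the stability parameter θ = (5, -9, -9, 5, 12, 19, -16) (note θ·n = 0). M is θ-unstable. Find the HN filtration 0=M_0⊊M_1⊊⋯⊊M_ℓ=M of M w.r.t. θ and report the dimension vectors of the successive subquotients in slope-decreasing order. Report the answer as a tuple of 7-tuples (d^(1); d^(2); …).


Via rank(M_{q-1}∘⋯∘M_p): M ≅ I[1,1]^2, I[2,2]^2, I[2,7], I[4,4], I[4,5], I[7,7].
μ_θ-semistable layers: μ^(1)=12; μ^(2)=5; μ^(3)=-9; μ^(4)=-16

((0, 0, 0, 0, 1, 0, 0); (2, 0, 0, 3, 1, 1, 1); (0, 3, 1, 0, 0, 0, 0); (0, 0, 0, 0, 0, 0, 1))


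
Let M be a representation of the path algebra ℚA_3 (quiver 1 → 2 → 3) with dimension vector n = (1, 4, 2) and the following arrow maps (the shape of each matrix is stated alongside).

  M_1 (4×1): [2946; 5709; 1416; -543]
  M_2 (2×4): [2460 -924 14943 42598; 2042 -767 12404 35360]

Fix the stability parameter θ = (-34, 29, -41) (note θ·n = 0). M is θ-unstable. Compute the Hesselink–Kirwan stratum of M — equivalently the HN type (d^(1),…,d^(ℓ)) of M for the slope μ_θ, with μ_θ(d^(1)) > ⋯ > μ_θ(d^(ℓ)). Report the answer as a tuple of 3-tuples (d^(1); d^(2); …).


Barcode: M ≅ I[1,3], I[2,2]^2, I[2,3]. HN layers by μ_θ (3 steps, strictly decreasing):
  μ^(1)=29; μ^(2)=-6; μ^(3)=-34

((0, 2, 0); (0, 2, 2); (1, 0, 0))


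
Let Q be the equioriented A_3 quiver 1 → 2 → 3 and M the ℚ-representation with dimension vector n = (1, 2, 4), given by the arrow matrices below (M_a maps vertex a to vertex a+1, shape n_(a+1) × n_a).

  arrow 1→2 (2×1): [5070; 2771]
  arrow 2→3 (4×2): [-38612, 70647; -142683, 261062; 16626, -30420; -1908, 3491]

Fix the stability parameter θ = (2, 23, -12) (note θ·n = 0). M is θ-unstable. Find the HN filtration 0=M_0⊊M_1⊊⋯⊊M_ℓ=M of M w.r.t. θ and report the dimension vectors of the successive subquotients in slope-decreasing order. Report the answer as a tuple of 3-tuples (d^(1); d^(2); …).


Interval decomposition of M: I[1,3], I[2,3], I[3,3]^2.
HN type (ℓ=3): μ^(1)=11/2; μ^(2)=2; μ^(3)=-12

((0, 2, 2); (1, 0, 0); (0, 0, 2))


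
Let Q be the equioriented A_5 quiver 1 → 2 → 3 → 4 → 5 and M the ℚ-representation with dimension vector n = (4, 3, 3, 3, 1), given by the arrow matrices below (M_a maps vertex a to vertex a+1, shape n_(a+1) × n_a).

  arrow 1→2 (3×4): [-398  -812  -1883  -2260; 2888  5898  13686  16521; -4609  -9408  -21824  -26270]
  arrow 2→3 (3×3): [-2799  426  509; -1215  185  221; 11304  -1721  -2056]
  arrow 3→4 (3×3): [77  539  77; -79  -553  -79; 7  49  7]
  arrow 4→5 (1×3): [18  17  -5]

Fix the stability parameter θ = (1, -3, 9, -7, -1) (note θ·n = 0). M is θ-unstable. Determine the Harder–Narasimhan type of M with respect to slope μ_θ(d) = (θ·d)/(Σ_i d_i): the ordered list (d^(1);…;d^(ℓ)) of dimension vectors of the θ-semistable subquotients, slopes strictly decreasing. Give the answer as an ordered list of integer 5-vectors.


Barcode: M ≅ I[1,1], I[1,2], I[1,3]^2, I[3,5], I[4,4]^2. HN layers by μ_θ (5 steps, strictly decreasing):
  μ^(1)=9; μ^(2)=1; μ^(3)=1/3; μ^(4)=-1; μ^(5)=-7

((0, 0, 2, 0, 0); (1, 0, 0, 0, 0); (0, 0, 1, 1, 1); (3, 3, 0, 0, 0); (0, 0, 0, 2, 0))


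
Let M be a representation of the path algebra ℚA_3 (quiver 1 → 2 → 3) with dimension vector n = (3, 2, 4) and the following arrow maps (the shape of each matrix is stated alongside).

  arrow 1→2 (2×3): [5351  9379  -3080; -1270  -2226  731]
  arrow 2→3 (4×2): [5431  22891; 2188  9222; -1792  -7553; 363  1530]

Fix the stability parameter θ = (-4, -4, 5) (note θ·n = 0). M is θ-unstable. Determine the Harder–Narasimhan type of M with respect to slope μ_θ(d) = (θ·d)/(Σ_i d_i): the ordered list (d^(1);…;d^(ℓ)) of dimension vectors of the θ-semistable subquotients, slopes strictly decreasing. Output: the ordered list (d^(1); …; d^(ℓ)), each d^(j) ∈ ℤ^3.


Barcode: M ≅ I[1,1], I[1,3]^2, I[3,3]^2. HN layers by μ_θ (2 steps, strictly decreasing):
  μ^(1)=5; μ^(2)=-4

((0, 0, 4); (3, 2, 0))


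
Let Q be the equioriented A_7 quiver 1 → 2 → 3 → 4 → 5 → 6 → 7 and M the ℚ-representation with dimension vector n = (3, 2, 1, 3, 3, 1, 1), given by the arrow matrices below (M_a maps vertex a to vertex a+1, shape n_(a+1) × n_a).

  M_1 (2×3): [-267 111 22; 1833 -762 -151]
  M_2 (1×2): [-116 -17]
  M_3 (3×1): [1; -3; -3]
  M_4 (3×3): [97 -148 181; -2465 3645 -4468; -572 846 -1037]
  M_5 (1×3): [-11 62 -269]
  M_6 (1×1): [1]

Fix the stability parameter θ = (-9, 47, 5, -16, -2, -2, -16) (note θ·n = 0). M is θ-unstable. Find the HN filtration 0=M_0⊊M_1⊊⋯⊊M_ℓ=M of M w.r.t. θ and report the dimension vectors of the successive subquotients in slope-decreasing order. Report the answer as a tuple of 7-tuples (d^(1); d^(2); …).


Barcode: M ≅ I[1,1], I[1,2], I[1,7], I[4,5]^2. HN layers by μ_θ (5 steps, strictly decreasing):
  μ^(1)=47; μ^(2)=8/3; μ^(3)=-2; μ^(4)=-9; μ^(5)=-16

((0, 1, 0, 0, 0, 0, 0); (0, 1, 1, 1, 1, 1, 1); (0, 0, 0, 0, 2, 0, 0); (3, 0, 0, 0, 0, 0, 0); (0, 0, 0, 2, 0, 0, 0))


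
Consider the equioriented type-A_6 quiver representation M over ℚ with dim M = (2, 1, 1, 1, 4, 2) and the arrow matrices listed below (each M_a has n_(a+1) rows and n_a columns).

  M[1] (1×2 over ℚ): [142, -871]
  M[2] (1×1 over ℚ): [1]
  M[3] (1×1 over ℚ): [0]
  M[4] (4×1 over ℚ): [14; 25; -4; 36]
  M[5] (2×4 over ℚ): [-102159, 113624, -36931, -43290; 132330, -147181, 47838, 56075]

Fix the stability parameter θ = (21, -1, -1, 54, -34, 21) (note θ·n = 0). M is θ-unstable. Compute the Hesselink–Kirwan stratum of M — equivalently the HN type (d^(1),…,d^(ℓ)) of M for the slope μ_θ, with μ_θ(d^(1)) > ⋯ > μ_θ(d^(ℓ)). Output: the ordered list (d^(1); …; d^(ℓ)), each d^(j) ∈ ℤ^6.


Interval decomposition of M: I[1,1], I[1,3], I[4,6], I[5,5]^2, I[5,6].
HN type (ℓ=4): μ^(1)=21; μ^(2)=10; μ^(3)=19/3; μ^(4)=-34

((1, 0, 0, 0, 0, 2); (0, 0, 0, 1, 1, 0); (1, 1, 1, 0, 0, 0); (0, 0, 0, 0, 3, 0))


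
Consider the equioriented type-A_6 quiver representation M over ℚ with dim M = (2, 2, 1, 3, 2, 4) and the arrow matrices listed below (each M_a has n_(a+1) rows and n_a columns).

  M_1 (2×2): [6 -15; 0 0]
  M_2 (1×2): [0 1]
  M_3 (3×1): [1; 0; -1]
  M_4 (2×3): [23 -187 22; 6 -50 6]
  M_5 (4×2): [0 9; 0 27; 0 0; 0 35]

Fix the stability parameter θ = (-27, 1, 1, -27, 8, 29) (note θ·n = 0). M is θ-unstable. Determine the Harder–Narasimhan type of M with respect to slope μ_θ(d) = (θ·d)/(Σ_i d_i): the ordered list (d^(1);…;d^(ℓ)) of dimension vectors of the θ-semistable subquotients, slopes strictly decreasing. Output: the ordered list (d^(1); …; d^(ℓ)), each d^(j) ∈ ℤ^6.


Via rank(M_{q-1}∘⋯∘M_p): M ≅ I[1,1], I[1,2], I[2,5], I[4,4], I[4,6], I[6,6]^3.
μ_θ-semistable layers: μ^(1)=29; μ^(2)=8; μ^(3)=1; μ^(4)=-25/3; μ^(5)=-27

((0, 0, 0, 0, 0, 4); (0, 0, 0, 0, 2, 0); (0, 1, 0, 0, 0, 0); (0, 1, 1, 1, 0, 0); (2, 0, 0, 2, 0, 0))


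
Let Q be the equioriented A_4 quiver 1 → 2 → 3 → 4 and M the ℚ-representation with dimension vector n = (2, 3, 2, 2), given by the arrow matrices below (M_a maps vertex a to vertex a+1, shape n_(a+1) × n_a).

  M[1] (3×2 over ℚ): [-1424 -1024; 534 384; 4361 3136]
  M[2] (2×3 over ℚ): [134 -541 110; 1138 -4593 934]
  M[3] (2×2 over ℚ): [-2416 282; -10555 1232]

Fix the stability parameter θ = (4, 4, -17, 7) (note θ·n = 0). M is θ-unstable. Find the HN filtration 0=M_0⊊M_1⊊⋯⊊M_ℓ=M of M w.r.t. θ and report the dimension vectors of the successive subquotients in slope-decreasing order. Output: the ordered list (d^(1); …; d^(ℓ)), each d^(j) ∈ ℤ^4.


Via rank(M_{q-1}∘⋯∘M_p): M ≅ I[1,1], I[1,2], I[2,4]^2.
μ_θ-semistable layers: μ^(1)=7; μ^(2)=4; μ^(3)=-13/2

((0, 0, 0, 2); (2, 1, 0, 0); (0, 2, 2, 0))


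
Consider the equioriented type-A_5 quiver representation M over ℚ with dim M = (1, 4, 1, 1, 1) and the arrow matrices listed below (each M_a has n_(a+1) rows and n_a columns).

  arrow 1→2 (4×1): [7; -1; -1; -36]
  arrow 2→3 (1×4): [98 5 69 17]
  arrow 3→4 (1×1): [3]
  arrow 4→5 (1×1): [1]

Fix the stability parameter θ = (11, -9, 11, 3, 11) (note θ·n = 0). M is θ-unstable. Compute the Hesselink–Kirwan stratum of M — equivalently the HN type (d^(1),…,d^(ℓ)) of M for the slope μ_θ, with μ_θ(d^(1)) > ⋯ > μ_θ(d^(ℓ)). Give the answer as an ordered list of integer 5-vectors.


Via rank(M_{q-1}∘⋯∘M_p): M ≅ I[1,2], I[2,2]^2, I[2,5].
μ_θ-semistable layers: μ^(1)=11; μ^(2)=7; μ^(3)=1; μ^(4)=-9

((0, 0, 0, 0, 1); (0, 0, 1, 1, 0); (1, 1, 0, 0, 0); (0, 3, 0, 0, 0))


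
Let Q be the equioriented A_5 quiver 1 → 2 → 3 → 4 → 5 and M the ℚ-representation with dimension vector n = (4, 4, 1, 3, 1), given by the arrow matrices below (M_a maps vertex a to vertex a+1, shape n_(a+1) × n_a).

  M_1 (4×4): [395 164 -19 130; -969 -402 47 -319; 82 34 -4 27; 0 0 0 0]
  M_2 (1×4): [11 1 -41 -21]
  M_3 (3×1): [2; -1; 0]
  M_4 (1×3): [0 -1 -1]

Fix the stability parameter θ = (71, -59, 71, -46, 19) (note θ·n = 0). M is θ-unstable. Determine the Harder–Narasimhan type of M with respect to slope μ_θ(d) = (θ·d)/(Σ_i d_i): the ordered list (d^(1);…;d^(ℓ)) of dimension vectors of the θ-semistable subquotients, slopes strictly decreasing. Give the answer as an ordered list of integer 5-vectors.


Via rank(M_{q-1}∘⋯∘M_p): M ≅ I[1,1]^2, I[1,2], I[1,5], I[2,2]^2, I[4,4]^2.
μ_θ-semistable layers: μ^(1)=71; μ^(2)=19; μ^(3)=25/2; μ^(4)=6; μ^(5)=-46; μ^(6)=-59

((2, 0, 0, 0, 0); (0, 0, 0, 0, 1); (0, 0, 1, 1, 0); (2, 2, 0, 0, 0); (0, 0, 0, 2, 0); (0, 2, 0, 0, 0))


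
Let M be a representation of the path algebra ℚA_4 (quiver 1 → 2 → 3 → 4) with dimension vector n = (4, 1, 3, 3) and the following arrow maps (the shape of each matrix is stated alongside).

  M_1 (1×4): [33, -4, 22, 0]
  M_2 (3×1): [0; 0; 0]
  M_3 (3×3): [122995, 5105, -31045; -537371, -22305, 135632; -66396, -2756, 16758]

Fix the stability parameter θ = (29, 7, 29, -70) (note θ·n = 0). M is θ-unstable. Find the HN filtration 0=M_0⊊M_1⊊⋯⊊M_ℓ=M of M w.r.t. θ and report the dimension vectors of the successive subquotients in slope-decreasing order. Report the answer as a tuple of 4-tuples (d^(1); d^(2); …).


Barcode: M ≅ I[1,1]^3, I[1,2], I[3,3], I[3,4]^2, I[4,4]. HN layers by μ_θ (4 steps, strictly decreasing):
  μ^(1)=29; μ^(2)=18; μ^(3)=-41/2; μ^(4)=-70

((3, 0, 1, 0); (1, 1, 0, 0); (0, 0, 2, 2); (0, 0, 0, 1))


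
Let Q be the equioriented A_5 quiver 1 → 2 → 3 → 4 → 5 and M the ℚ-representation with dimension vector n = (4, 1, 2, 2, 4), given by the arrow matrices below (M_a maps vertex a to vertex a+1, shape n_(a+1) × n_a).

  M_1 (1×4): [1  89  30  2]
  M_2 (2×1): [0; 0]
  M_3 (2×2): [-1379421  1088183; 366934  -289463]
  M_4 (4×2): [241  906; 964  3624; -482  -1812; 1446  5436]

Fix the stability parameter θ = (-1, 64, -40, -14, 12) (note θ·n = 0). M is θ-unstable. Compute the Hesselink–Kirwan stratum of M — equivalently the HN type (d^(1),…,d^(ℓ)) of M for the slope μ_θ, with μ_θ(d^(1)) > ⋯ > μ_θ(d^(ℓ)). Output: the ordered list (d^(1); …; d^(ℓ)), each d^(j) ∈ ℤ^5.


Interval decomposition of M: I[1,1]^3, I[1,2], I[3,4], I[3,5], I[5,5]^3.
HN type (ℓ=5): μ^(1)=64; μ^(2)=12; μ^(3)=-1; μ^(4)=-14; μ^(5)=-40

((0, 1, 0, 0, 0); (0, 0, 0, 0, 4); (4, 0, 0, 0, 0); (0, 0, 0, 2, 0); (0, 0, 2, 0, 0))


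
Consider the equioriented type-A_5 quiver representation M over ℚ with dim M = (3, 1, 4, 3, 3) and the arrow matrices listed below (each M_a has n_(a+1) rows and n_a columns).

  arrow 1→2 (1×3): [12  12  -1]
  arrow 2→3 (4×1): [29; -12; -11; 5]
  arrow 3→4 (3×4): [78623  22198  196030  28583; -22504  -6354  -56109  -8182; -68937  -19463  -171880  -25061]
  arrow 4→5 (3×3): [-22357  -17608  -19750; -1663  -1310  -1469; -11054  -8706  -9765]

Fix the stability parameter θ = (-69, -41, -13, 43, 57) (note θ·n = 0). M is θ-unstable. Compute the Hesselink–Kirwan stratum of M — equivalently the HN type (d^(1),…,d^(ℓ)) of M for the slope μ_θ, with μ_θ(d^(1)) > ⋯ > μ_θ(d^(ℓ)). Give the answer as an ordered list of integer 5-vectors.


Via rank(M_{q-1}∘⋯∘M_p): M ≅ I[1,1]^2, I[1,4], I[3,3], I[3,5]^2, I[5,5].
μ_θ-semistable layers: μ^(1)=57; μ^(2)=43; μ^(3)=-13; μ^(4)=-41; μ^(5)=-69

((0, 0, 0, 0, 3); (0, 0, 0, 3, 0); (0, 0, 4, 0, 0); (0, 1, 0, 0, 0); (3, 0, 0, 0, 0))


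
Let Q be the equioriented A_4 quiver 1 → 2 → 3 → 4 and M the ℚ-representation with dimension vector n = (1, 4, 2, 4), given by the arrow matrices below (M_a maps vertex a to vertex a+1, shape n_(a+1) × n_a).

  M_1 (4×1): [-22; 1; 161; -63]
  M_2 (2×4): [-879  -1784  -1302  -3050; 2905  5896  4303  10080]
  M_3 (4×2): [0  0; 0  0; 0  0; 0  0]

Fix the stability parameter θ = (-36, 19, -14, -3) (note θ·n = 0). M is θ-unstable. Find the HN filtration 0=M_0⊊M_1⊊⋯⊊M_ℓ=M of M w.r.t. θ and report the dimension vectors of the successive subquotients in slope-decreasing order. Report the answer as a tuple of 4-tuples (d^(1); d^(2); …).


Interval decomposition of M: I[1,3], I[2,2]^2, I[2,3], I[4,4]^4.
HN type (ℓ=4): μ^(1)=19; μ^(2)=5/2; μ^(3)=-3; μ^(4)=-36

((0, 2, 0, 0); (0, 2, 2, 0); (0, 0, 0, 4); (1, 0, 0, 0))


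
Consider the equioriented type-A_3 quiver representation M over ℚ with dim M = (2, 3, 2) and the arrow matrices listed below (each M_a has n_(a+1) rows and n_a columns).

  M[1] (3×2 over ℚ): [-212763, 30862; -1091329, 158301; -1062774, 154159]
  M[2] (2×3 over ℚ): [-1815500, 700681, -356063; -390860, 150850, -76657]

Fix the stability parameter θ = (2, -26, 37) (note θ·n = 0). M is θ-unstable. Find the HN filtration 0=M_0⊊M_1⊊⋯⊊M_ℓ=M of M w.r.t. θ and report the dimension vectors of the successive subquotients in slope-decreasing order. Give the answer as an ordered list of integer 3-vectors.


Barcode: M ≅ I[1,3]^2, I[2,2]. HN layers by μ_θ (3 steps, strictly decreasing):
  μ^(1)=37; μ^(2)=-12; μ^(3)=-26

((0, 0, 2); (2, 2, 0); (0, 1, 0))


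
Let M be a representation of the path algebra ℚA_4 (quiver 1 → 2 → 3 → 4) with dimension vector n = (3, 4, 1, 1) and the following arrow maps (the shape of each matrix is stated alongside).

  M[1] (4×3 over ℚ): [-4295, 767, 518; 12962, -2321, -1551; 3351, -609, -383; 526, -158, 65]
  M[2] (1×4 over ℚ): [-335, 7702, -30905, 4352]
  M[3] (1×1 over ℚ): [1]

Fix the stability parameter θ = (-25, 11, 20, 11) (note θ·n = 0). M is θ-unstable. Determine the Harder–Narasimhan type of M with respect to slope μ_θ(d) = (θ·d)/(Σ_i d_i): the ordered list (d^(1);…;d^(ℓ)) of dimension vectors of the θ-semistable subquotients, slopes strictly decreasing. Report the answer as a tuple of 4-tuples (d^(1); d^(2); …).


Barcode: M ≅ I[1,2]^2, I[1,4], I[2,2]. HN layers by μ_θ (3 steps, strictly decreasing):
  μ^(1)=31/2; μ^(2)=11; μ^(3)=-25

((0, 0, 1, 1); (0, 4, 0, 0); (3, 0, 0, 0))


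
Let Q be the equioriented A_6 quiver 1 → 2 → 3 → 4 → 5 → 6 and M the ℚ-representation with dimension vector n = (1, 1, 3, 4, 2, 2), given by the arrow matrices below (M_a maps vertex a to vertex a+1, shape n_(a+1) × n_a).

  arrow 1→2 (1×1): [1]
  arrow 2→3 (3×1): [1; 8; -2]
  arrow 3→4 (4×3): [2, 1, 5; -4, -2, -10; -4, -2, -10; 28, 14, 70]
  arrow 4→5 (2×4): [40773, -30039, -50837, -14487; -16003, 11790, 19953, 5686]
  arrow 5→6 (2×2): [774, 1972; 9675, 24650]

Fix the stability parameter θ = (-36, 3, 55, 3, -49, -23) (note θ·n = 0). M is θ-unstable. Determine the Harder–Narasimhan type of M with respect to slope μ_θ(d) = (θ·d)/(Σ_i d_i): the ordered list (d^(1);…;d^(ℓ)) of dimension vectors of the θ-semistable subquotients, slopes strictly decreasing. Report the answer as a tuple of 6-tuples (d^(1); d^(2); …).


Interval decomposition of M: I[1,3], I[3,3], I[3,6], I[4,4]^2, I[4,5], I[6,6].
HN type (ℓ=5): μ^(1)=55; μ^(2)=3; μ^(3)=-7/2; μ^(4)=-23; μ^(5)=-36

((0, 0, 2, 0, 0, 0); (0, 1, 0, 2, 0, 0); (0, 0, 1, 1, 1, 1); (0, 0, 0, 1, 1, 1); (1, 0, 0, 0, 0, 0))
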